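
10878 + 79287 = 90165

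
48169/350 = 48169/350 = 137.63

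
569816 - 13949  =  555867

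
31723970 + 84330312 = 116054282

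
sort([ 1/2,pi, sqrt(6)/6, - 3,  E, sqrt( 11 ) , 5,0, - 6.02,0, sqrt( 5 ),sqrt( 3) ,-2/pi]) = [ - 6.02,  -  3,-2/pi, 0, 0, sqrt( 6)/6, 1/2,sqrt( 3 ),  sqrt(5 ), E, pi,sqrt( 11 ), 5]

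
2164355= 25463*85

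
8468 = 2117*4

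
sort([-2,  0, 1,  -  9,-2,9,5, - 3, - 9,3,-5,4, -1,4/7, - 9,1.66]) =[ - 9  , - 9, -9, - 5, - 3, - 2, - 2, -1,0,4/7, 1, 1.66,  3,4,5,9 ] 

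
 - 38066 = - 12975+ - 25091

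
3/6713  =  3/6713 = 0.00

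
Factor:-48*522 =-2^5*3^3*29^1 = -25056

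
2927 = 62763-59836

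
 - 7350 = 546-7896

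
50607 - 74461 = -23854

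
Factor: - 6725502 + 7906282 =1180780= 2^2*5^1 *43^1*1373^1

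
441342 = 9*49038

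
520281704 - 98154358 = 422127346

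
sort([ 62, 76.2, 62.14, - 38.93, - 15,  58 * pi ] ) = [ - 38.93,-15,62, 62.14, 76.2, 58 * pi]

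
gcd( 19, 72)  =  1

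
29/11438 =29/11438 = 0.00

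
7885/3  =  2628+1/3 = 2628.33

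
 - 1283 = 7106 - 8389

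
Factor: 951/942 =2^(  -  1 )*157^(-1 )*317^1 = 317/314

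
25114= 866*29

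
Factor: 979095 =3^1*5^1*13^1*5021^1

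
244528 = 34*7192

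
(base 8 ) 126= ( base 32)2m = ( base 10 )86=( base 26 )38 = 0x56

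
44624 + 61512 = 106136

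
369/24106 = 369/24106 = 0.02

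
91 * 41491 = 3775681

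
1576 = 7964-6388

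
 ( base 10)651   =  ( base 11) 542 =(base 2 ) 1010001011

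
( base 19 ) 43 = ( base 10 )79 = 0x4F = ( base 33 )2D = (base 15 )54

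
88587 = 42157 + 46430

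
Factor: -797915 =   -  5^1*53^1 * 3011^1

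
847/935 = 77/85 = 0.91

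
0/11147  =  0 = 0.00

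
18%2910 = 18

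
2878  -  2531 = 347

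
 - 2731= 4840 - 7571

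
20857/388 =53 +293/388 = 53.76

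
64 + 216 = 280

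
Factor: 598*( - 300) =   -  2^3*3^1*5^2 * 13^1 * 23^1 = - 179400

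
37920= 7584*5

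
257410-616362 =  - 358952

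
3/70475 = 3/70475=0.00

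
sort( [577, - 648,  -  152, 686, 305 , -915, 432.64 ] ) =[ - 915,-648, - 152, 305,432.64, 577 , 686 ]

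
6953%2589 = 1775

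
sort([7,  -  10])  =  [- 10, 7 ]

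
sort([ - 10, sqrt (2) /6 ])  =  [  -  10 , sqrt( 2 ) /6] 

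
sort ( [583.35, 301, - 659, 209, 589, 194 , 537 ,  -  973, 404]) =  [-973 , - 659, 194, 209, 301,  404,537,583.35,  589 ]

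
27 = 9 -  - 18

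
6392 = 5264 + 1128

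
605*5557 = 3361985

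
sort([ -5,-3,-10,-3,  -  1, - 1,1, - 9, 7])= [-10, - 9, - 5, - 3, - 3,-1, - 1, 1,  7]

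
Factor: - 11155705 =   -  5^1 *11^1*43^1*53^1  *89^1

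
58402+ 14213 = 72615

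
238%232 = 6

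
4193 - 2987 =1206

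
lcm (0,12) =0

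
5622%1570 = 912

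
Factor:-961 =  - 31^2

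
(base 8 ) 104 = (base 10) 68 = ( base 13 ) 53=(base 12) 58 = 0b1000100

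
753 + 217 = 970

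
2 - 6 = - 4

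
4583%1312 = 647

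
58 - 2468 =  - 2410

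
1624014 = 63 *25778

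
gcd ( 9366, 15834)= 42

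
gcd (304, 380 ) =76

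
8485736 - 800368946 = -791883210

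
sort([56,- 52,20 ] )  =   [ - 52, 20,56 ]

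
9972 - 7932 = 2040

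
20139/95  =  211+94/95 = 211.99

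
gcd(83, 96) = 1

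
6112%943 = 454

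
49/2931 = 49/2931 = 0.02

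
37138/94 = 395+4/47 =395.09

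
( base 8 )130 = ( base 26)3A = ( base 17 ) 53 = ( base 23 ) 3j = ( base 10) 88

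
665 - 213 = 452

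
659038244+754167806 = 1413206050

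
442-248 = 194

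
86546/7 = 86546/7 = 12363.71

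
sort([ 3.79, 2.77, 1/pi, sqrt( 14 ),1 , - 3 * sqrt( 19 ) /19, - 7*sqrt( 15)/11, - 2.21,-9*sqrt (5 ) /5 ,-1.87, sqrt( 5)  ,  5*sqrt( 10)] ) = [- 9*sqrt( 5 )/5 , - 7 * sqrt( 15)/11, - 2.21, - 1.87,-3 *sqrt( 19)/19,1/pi,1,sqrt( 5),2.77,sqrt( 14),3.79,5*sqrt( 10 )]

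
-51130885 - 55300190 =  - 106431075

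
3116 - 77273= -74157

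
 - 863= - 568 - 295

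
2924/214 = 1462/107 = 13.66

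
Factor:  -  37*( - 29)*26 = 2^1*13^1*29^1*  37^1 = 27898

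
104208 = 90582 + 13626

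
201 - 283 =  - 82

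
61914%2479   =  2418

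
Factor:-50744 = - 2^3*6343^1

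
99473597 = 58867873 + 40605724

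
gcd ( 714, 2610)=6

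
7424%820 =44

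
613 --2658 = 3271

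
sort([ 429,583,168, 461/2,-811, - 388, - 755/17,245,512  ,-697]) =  [ - 811,-697,-388,-755/17, 168,461/2,  245 , 429,512,583 ]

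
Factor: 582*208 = 121056 =2^5 *3^1*13^1*97^1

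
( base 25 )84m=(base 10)5122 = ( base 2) 1010000000010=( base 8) 12002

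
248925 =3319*75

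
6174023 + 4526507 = 10700530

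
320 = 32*10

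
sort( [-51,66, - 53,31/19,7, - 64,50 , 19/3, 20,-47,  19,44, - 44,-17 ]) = [-64,-53, - 51, - 47 , - 44 ,-17,31/19, 19/3,7,19, 20,44, 50,66 ] 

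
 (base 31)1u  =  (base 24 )2D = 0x3D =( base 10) 61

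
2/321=2/321 = 0.01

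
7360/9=7360/9 = 817.78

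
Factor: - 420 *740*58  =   - 2^5*3^1*5^2*7^1*29^1*37^1 = - 18026400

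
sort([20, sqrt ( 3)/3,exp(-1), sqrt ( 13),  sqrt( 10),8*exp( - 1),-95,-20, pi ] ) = [  -  95,  -  20, exp( - 1 ), sqrt(3)/3, 8*exp( - 1 ),pi, sqrt ( 10),sqrt(13), 20]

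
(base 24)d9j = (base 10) 7723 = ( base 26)bb1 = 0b1111000101011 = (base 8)17053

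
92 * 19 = 1748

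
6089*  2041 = 12427649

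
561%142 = 135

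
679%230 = 219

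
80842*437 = 35327954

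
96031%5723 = 4463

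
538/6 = 89 + 2/3=89.67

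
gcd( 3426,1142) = 1142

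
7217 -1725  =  5492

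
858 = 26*33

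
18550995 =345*53771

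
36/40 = 9/10 = 0.90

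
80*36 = 2880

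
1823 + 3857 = 5680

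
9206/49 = 187+43/49 = 187.88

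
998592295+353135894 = 1351728189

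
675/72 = 75/8 = 9.38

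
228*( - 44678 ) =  - 10186584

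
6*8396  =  50376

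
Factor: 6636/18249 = 4/11 = 2^2*11^( - 1)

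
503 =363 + 140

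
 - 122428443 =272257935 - 394686378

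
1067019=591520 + 475499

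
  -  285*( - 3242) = 923970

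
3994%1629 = 736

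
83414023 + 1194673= 84608696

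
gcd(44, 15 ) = 1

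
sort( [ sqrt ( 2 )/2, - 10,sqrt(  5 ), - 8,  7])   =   [- 10, - 8, sqrt (2 ) /2,sqrt(5), 7]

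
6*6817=40902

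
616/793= 616/793 = 0.78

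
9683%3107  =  362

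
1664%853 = 811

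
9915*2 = 19830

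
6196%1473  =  304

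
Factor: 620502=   2^1*3^1 *19^1*5443^1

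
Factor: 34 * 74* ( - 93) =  - 2^2 * 3^1*17^1 * 31^1 * 37^1 = - 233988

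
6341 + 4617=10958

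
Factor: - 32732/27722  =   - 2^1*7^2*83^( - 1 ) = - 98/83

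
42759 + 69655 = 112414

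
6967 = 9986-3019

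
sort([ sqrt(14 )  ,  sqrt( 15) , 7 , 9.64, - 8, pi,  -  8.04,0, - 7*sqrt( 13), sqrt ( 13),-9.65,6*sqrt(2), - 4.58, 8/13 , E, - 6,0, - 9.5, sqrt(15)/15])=[ - 7*sqrt( 13), - 9.65,-9.5,  -  8.04, - 8, - 6, - 4.58, 0, 0, sqrt( 15) /15 , 8/13 , E , pi,sqrt ( 13),sqrt( 14), sqrt( 15),7, 6*sqrt( 2 ),  9.64] 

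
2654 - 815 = 1839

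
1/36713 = 1/36713  =  0.00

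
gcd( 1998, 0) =1998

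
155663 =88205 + 67458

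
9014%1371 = 788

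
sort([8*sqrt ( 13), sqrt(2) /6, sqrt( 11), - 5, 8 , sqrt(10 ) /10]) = [- 5, sqrt(2)/6, sqrt (10)/10, sqrt(11 ), 8, 8*sqrt(13 ) ] 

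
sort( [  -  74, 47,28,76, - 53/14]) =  [-74, - 53/14, 28 , 47, 76] 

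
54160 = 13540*4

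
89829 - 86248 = 3581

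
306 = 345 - 39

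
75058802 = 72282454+2776348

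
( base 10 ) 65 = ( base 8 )101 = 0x41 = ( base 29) 27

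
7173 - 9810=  - 2637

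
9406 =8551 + 855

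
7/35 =1/5=0.20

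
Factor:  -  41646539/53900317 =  - 11^1 * 3847^(-1 ) * 14011^(-1)*3786049^1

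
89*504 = 44856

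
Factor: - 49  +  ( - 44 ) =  - 93 = - 3^1*31^1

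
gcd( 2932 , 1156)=4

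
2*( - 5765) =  - 11530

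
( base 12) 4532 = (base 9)11462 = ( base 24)d7e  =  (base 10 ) 7670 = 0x1DF6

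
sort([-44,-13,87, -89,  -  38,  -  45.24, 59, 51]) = [ - 89,-45.24, - 44, - 38, - 13,51, 59, 87] 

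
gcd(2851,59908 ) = 1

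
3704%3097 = 607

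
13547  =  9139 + 4408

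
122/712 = 61/356= 0.17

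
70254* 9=632286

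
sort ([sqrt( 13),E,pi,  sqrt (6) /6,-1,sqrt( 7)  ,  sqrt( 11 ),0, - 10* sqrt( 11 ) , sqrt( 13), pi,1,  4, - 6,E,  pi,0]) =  [ - 10*sqrt( 11), - 6, - 1,0, 0, sqrt(6 ) /6, 1,  sqrt(7),E,E, pi,  pi, pi,sqrt( 11) , sqrt( 13 ),  sqrt( 13),  4 ]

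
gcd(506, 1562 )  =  22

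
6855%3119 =617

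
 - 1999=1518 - 3517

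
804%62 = 60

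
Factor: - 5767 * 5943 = -3^1 * 7^1*73^1*79^1*283^1 = -34273281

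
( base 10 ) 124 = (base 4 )1330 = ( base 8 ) 174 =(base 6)324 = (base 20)64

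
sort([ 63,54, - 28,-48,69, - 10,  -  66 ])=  [ - 66, - 48,  -  28,-10,54,63, 69]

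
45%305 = 45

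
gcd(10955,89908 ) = 7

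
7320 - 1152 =6168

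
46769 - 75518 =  - 28749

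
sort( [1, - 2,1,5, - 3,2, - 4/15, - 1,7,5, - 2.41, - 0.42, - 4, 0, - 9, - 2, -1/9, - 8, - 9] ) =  [-9, - 9, - 8,-4, - 3, - 2.41, - 2, - 2, - 1,-0.42, - 4/15,- 1/9,  0,1,1, 2, 5,5, 7 ] 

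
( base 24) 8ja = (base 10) 5074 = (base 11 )38a3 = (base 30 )5J4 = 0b1001111010010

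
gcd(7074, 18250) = 2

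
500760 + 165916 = 666676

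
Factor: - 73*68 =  -2^2*17^1*73^1 = -4964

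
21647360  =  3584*6040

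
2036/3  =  678+2/3  =  678.67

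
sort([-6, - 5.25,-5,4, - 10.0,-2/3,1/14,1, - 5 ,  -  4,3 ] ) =[ - 10.0, - 6, - 5.25,-5, - 5,-4, - 2/3,1/14, 1,3,4] 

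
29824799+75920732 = 105745531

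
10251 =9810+441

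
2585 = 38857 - 36272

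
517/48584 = 517/48584 = 0.01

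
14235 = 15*949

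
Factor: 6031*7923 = 3^1*19^1 * 37^1*139^1* 163^1 = 47783613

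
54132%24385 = 5362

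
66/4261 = 66/4261 = 0.02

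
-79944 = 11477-91421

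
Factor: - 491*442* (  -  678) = 147140916= 2^2* 3^1* 13^1*17^1*113^1*491^1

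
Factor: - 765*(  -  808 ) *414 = 255901680=2^4*3^4*5^1*17^1 * 23^1 * 101^1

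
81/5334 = 27/1778  =  0.02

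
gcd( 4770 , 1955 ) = 5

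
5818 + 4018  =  9836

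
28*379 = 10612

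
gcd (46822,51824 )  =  82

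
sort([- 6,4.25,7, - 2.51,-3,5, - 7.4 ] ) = [ - 7.4, - 6, - 3, - 2.51,4.25, 5,7] 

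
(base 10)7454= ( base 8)16436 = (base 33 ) 6rt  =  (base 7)30506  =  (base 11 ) 5667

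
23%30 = 23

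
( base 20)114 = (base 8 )650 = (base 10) 424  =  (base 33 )CS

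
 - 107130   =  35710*( - 3)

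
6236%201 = 5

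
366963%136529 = 93905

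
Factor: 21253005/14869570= 4250601/2973914 = 2^( - 1 )*3^2 * 472289^1* 1486957^( -1)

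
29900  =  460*65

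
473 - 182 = 291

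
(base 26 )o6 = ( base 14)330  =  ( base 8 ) 1166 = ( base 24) 126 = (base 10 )630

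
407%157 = 93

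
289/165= 289/165 = 1.75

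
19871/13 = 1528 + 7/13=1528.54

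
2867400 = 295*9720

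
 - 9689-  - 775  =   - 8914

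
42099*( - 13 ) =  - 547287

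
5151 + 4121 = 9272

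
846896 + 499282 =1346178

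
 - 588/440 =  - 147/110 = - 1.34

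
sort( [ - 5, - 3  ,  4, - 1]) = [ - 5 ,- 3 , - 1,4] 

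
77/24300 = 77/24300 = 0.00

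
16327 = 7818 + 8509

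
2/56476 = 1/28238  =  0.00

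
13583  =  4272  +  9311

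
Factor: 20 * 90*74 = 2^4*3^2 * 5^2*37^1 = 133200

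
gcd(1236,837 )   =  3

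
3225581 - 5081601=  -  1856020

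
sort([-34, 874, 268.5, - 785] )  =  [ - 785, - 34 , 268.5, 874]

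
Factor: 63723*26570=2^1*  3^1*5^1*11^1*1931^1*2657^1=1693120110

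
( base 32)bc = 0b101101100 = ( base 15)194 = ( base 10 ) 364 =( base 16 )16c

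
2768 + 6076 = 8844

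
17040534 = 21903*778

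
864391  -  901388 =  - 36997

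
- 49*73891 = - 3620659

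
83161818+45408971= 128570789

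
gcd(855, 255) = 15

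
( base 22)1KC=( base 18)2g0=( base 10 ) 936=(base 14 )4AC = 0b1110101000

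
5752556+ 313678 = 6066234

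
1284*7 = 8988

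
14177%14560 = 14177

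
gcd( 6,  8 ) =2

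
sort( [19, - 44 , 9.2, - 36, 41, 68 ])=[ - 44,-36 , 9.2, 19,41, 68]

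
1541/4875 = 1541/4875 = 0.32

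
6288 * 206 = 1295328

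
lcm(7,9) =63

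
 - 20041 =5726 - 25767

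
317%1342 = 317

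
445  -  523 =  -  78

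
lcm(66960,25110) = 200880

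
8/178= 4/89 =0.04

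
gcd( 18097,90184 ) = 1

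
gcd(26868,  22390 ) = 4478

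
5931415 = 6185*959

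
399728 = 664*602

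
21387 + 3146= 24533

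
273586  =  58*4717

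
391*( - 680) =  - 265880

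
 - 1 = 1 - 2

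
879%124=11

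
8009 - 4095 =3914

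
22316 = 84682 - 62366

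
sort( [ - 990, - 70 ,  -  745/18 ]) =[ - 990, - 70, - 745/18]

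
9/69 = 3/23 =0.13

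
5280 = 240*22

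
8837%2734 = 635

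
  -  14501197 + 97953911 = 83452714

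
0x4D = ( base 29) 2j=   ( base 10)77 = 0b1001101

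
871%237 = 160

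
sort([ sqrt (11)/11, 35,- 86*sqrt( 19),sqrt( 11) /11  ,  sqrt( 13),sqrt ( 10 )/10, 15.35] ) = [-86*sqrt( 19),sqrt( 11 ) /11,sqrt( 11)/11, sqrt ( 10 ) /10, sqrt(13),15.35,35] 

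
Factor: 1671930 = 2^1*3^2 * 5^1 *13^1*1429^1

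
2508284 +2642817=5151101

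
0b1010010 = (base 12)6a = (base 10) 82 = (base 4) 1102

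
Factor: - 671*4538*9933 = - 2^1 * 3^1*7^1*11^2 * 43^1*61^1*2269^1 = - 30245965134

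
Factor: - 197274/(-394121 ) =462/923   =  2^1 * 3^1*7^1*11^1*13^(  -  1)*71^ ( - 1 ) 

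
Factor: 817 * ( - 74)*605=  - 2^1*5^1*11^2*19^1*37^1*43^1 = - 36577090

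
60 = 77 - 17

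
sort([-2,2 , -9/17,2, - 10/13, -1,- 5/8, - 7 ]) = [-7, - 2, - 1,-10/13, -5/8 , - 9/17, 2, 2 ] 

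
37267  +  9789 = 47056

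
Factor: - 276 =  - 2^2  *3^1 * 23^1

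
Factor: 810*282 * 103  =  2^2 * 3^5*5^1*47^1*103^1 = 23527260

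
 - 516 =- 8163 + 7647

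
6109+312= 6421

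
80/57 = 1 + 23/57= 1.40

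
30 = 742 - 712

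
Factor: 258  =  2^1*3^1*43^1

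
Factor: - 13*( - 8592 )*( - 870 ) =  - 97175520 = - 2^5*3^2*5^1*13^1*29^1*179^1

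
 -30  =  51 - 81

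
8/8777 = 8/8777 = 0.00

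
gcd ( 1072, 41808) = 1072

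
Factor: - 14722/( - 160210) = 17/185 = 5^( - 1) * 17^1*37^( - 1)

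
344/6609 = 344/6609 = 0.05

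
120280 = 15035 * 8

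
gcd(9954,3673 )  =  1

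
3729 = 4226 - 497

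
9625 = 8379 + 1246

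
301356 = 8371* 36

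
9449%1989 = 1493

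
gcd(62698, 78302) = 94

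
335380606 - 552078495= - 216697889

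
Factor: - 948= - 2^2*3^1*79^1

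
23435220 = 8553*2740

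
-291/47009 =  - 291/47009 = -0.01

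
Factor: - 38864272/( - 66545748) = 2^2*3^( - 2 ) * 19^1*83^( - 1 )* 22271^(-1)*127843^1 = 9716068/16636437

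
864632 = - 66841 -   -  931473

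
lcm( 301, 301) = 301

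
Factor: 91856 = 2^4 * 5741^1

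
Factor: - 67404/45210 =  - 2^1* 5^( - 1 ) *11^( - 1 )* 41^1 = - 82/55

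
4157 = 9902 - 5745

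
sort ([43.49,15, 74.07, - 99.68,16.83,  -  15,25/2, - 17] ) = [- 99.68, - 17, - 15 , 25/2,15, 16.83,43.49,74.07 ]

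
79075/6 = 79075/6 = 13179.17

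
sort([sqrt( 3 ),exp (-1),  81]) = [exp( - 1 ), sqrt(3),81 ] 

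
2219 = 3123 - 904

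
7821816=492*15898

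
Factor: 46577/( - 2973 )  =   - 47/3 = - 3^ ( - 1 ) *47^1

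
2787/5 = 2787/5 = 557.40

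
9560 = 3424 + 6136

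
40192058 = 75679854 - 35487796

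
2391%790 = 21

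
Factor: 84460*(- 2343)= - 197889780 = - 2^2*3^1 *5^1 * 11^1 * 41^1*71^1 * 103^1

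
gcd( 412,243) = 1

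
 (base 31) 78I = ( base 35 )5OS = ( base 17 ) 1736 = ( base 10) 6993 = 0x1B51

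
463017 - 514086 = -51069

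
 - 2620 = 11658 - 14278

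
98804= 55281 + 43523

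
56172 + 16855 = 73027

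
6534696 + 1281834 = 7816530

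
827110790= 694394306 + 132716484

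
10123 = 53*191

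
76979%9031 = 4731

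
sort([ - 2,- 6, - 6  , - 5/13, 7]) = [ - 6, - 6,  -  2,- 5/13, 7 ]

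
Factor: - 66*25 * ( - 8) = 13200 =2^4*3^1*5^2*11^1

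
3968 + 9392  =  13360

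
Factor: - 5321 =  - 17^1*313^1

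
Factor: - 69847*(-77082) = 5383946454 = 2^1*3^1*29^1*443^1*69847^1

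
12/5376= 1/448 =0.00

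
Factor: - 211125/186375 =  - 563/497 = -7^(-1)*71^ ( - 1)*563^1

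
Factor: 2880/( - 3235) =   -  2^6*3^2*647^( - 1 )=- 576/647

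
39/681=13/227=0.06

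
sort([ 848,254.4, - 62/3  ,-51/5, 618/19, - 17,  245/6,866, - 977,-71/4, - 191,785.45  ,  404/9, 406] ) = [ - 977,  -  191, - 62/3,  -  71/4, - 17, - 51/5, 618/19,245/6,404/9,254.4, 406,785.45, 848, 866] 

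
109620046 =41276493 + 68343553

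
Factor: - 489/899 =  - 3^1*29^(-1 )*31^( - 1)*163^1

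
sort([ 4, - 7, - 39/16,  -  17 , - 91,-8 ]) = [ - 91, - 17, - 8, - 7,  -  39/16,  4 ] 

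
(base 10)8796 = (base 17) 1d77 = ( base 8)21134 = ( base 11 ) 6677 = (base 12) 5110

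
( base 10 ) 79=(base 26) 31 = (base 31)2H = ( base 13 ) 61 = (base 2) 1001111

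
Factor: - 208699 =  - 208699^1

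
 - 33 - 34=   -  67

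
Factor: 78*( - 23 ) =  - 1794 =-  2^1*3^1*13^1 * 23^1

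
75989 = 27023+48966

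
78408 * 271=21248568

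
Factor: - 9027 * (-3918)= 35367786 = 2^1*3^3*17^1*59^1*653^1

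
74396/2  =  37198  =  37198.00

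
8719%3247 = 2225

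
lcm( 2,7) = 14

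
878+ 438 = 1316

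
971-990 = -19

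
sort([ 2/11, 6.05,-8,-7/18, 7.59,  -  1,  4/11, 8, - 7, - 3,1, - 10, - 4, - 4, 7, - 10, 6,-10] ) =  [ - 10, - 10, - 10, - 8,  -  7, - 4, - 4, - 3, - 1, - 7/18 , 2/11, 4/11, 1, 6, 6.05,  7, 7.59, 8] 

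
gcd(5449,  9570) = 1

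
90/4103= 90/4103 = 0.02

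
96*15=1440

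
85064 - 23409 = 61655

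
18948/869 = 18948/869= 21.80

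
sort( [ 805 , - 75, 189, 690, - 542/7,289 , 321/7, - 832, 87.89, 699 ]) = [ - 832,-542/7,  -  75, 321/7,87.89, 189,  289,690,699 , 805 ] 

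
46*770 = 35420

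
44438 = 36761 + 7677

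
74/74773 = 74/74773 = 0.00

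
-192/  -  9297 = 64/3099 = 0.02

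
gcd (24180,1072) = 4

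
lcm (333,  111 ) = 333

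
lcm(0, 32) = 0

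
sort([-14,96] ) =[ - 14,  96 ] 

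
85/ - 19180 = - 1+3819/3836 = - 0.00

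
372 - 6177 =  - 5805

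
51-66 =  - 15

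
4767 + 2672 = 7439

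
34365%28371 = 5994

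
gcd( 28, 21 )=7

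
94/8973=94/8973 = 0.01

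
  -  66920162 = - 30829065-36091097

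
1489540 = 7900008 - 6410468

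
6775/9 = 752 + 7/9  =  752.78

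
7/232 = 7/232 = 0.03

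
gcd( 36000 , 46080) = 1440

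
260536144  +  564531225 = 825067369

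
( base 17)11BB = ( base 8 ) 12430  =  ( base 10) 5400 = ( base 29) 6C6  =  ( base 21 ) C53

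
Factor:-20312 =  - 2^3*2539^1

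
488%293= 195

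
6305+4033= 10338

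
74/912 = 37/456 = 0.08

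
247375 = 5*49475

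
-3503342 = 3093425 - 6596767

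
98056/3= 32685 + 1/3 = 32685.33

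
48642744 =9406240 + 39236504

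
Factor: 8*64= 2^9=512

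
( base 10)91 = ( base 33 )2P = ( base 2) 1011011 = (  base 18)51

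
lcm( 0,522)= 0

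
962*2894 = 2784028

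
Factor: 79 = 79^1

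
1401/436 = 3 + 93/436=   3.21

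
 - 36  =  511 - 547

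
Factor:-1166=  - 2^1*11^1*53^1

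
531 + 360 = 891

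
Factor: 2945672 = 2^3*43^1*8563^1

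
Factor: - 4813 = -4813^1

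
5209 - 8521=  - 3312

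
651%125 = 26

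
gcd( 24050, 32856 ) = 74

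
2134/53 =40  +  14/53 = 40.26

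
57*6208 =353856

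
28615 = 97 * 295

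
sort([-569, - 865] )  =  [-865,-569 ] 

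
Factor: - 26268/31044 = -11^1*13^(- 1) = - 11/13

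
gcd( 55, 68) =1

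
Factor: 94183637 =94183637^1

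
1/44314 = 1/44314 = 0.00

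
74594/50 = 1491 + 22/25 = 1491.88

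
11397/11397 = 1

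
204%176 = 28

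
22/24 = 11/12= 0.92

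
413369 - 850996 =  - 437627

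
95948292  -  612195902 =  - 516247610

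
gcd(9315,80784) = 27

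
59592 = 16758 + 42834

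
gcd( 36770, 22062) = 7354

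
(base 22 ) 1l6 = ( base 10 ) 952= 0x3B8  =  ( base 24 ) 1FG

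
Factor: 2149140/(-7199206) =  - 153510/514229 =- 2^1*3^1*5^1*7^1*17^1*43^1  *  514229^( - 1 ) 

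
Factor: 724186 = 2^1 * 362093^1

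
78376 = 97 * 808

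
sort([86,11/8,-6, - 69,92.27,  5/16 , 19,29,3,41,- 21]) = [ - 69, - 21,-6, 5/16, 11/8,3 , 19,29,41,86,92.27]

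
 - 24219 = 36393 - 60612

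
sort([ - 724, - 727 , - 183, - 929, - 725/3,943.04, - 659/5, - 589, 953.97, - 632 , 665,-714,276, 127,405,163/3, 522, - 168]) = [ - 929,-727  , - 724, - 714, - 632 , - 589, -725/3, - 183 , - 168 , - 659/5, 163/3,127, 276,405,522,665 , 943.04,953.97]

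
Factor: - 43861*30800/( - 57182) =675459400/28591 =2^3*5^2*7^1*11^1*23^1 *1907^1 *28591^( - 1) 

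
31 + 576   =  607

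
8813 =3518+5295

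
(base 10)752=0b1011110000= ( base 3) 1000212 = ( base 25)152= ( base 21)1eh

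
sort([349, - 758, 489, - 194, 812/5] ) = [ - 758, - 194,  812/5,349,489]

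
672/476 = 24/17 = 1.41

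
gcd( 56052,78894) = 162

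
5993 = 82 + 5911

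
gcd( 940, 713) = 1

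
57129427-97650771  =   - 40521344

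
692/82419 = 692/82419 = 0.01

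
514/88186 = 257/44093 = 0.01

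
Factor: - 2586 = -2^1  *  3^1*431^1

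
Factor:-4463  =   - 4463^1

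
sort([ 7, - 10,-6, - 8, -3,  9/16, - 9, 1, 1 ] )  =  [ -10 , - 9, - 8, - 6, - 3,9/16, 1,1,7]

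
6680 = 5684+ 996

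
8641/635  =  8641/635 = 13.61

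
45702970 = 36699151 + 9003819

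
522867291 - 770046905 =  - 247179614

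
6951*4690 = 32600190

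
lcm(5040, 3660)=307440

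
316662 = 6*52777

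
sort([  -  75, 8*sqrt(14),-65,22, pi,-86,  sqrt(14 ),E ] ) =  [- 86, - 75,-65,E, pi, sqrt (14 ), 22, 8*sqrt( 14 )]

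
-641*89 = -57049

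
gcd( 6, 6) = 6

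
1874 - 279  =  1595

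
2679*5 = 13395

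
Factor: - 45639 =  - 3^2*11^1*461^1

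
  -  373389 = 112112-485501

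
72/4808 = 9/601 = 0.01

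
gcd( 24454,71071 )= 1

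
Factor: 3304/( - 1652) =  - 2^1 = - 2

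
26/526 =13/263 = 0.05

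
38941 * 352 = 13707232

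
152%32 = 24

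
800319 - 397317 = 403002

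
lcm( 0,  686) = 0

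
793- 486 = 307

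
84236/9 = 9359 + 5/9 =9359.56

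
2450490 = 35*70014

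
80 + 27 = 107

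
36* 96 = 3456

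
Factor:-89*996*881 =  - 2^2*3^1*83^1 * 89^1* 881^1 =-  78095364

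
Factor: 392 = 2^3*7^2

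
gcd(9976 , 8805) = 1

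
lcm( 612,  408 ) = 1224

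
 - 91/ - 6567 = 91/6567 =0.01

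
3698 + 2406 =6104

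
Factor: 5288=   2^3*661^1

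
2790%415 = 300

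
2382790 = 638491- - 1744299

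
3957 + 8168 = 12125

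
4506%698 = 318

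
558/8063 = 558/8063 = 0.07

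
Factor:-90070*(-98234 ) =2^2*5^1*9007^1 *49117^1 = 8847936380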